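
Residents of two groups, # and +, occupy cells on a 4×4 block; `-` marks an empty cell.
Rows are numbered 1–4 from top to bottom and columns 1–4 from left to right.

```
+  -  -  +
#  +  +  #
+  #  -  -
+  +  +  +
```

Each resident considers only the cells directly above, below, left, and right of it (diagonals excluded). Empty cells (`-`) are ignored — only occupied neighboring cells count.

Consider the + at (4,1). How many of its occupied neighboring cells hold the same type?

Occupied neighbors of (4,1): (3,1)=+, (4,2)=+.
Same type (+): 2 of 2.

2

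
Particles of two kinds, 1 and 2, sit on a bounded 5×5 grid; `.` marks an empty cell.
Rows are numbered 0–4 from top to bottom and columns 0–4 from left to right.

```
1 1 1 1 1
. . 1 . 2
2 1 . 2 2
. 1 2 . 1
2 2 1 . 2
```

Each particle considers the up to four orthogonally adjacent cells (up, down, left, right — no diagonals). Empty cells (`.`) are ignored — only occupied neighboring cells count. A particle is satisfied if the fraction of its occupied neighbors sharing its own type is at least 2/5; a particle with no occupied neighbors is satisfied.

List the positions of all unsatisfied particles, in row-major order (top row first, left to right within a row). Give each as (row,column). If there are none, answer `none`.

(2,0), (3,1), (3,2), (3,4), (4,1), (4,2), (4,4)

(0,0)1 1/1 ✓
(0,1)1 2/2 ✓
(0,2)1 3/3 ✓
(0,3)1 2/2 ✓
(0,4)1 1/2 ✓
(1,2)1 1/1 ✓
(1,4)2 1/2 ✓
(2,0)2 0/1 ✗
(2,1)1 1/2 ✓
(2,3)2 1/1 ✓
(2,4)2 2/3 ✓
(3,1)1 1/3 ✗
(3,2)2 0/2 ✗
(3,4)1 0/2 ✗
(4,0)2 1/1 ✓
(4,1)2 1/3 ✗
(4,2)1 0/2 ✗
(4,4)2 0/1 ✗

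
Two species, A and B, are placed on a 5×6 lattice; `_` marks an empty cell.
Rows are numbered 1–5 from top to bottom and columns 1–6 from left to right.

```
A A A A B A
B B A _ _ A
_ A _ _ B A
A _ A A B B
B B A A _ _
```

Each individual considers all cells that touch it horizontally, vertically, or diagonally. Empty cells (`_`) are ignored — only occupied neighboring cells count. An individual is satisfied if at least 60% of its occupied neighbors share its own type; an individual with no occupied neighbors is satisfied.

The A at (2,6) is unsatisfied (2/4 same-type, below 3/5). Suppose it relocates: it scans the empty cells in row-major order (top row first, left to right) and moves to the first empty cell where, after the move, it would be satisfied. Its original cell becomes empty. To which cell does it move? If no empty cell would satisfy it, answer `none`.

(2,4)

Vacating (2,6). Empty cells in order:
  (2,4): 3/5 same-type → satisfied — stop here.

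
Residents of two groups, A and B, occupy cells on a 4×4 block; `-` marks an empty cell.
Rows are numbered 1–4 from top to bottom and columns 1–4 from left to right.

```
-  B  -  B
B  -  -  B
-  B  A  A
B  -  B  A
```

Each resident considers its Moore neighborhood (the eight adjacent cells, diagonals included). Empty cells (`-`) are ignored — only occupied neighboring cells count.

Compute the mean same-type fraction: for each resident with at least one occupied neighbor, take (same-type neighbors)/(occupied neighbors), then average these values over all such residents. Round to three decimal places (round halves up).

0.690

(1,2)B 1/1
(1,4)B 1/1
(2,1)B 2/2
(2,4)B 1/3
(3,2)B 3/4
(3,3)A 2/5
(3,4)A 2/4
(4,1)B 1/1
(4,3)B 1/4
(4,4)A 2/3
Sum over 10 residents: 1/1 + 1/1 + 2/2 + 1/3 + 3/4 + 2/5 + 2/4 + 1/1 + 1/4 + 2/3 = 69/10; mean = 69/10 ÷ 10 = 69/100 = 0.69 → 0.690.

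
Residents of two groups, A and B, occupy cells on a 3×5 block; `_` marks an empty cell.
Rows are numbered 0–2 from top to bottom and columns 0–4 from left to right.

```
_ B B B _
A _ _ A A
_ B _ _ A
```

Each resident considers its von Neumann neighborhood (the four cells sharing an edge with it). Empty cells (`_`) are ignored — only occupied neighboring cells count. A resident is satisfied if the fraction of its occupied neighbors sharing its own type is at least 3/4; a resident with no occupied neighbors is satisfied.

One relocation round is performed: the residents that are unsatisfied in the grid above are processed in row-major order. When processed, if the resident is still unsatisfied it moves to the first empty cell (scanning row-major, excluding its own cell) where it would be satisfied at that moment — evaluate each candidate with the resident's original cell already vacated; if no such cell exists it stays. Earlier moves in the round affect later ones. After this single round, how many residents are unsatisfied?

0

Initially unsatisfied (in order): (0,3), (1,3).
  (0,3) → (2,2).
  (1,3): now satisfied by earlier moves; stays.
Resulting grid:
_ B B _ _
A _ _ A A
_ B B _ A
All satisfied now.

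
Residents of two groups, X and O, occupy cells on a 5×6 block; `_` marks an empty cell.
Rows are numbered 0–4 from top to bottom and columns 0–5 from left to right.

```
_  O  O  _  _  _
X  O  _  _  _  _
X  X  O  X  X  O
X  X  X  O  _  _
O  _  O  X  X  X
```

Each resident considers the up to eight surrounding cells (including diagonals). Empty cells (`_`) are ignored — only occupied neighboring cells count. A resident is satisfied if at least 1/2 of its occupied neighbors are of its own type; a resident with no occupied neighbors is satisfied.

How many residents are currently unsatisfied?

6

Row 0: (0,1)O 2/3 ok · (0,2)O 2/2 ok
Row 1: (1,0)X 2/4 ok · (1,1)O 3/6 ok
Row 2: (2,0)X 4/5 ok · (2,1)X 5/7 ok · (2,2)O 2/6 unhappy · (2,3)X 2/4 ok · (2,4)X 1/3 unhappy · (2,5)O 0/1 unhappy
Row 3: (3,0)X 3/4 ok · (3,1)X 4/7 ok · (3,2)X 4/7 ok · (3,3)O 2/7 unhappy
Row 4: (4,0)O 0/2 unhappy · (4,2)O 1/4 unhappy · (4,3)X 2/4 ok · (4,4)X 2/3 ok · (4,5)X 1/1 ok
Unsatisfied: (2,2), (2,4), (2,5), (3,3), (4,0), (4,2) — 6 in total.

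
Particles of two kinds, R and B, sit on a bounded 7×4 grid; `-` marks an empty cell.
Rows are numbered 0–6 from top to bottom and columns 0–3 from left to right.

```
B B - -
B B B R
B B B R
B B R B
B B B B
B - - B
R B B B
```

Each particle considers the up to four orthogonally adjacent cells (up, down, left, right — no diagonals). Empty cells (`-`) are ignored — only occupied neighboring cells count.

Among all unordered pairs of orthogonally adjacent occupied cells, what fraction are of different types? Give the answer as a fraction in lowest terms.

Scan each occupied cell's neighbors to the right and below so each pair is counted once.
From row 0: 0 unlike of 3 pairs (running 0/3).
From row 1: 1 unlike of 7 pairs (running 1/10).
From row 2: 3 unlike of 7 pairs (running 4/17).
From row 3: 3 unlike of 7 pairs (running 7/24).
From row 4: 0 unlike of 5 pairs (running 7/29).
From row 5: 1 unlike of 2 pairs (running 8/31).
From row 6: 1 unlike of 3 pairs (running 9/34).
Total adjacent occupied pairs: 34; unlike-type pairs: 9.
9/34 is already in lowest terms.

9/34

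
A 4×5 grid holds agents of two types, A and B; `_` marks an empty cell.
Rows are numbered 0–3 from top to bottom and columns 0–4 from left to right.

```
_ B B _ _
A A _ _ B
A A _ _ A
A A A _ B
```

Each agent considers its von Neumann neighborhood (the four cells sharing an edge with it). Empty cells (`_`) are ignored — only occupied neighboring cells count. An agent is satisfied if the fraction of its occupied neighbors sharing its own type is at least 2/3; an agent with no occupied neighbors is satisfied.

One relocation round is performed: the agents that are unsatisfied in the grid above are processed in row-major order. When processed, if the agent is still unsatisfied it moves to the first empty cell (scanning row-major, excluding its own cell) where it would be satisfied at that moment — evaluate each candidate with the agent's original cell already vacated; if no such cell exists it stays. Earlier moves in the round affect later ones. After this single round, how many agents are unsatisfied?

0

Initially unsatisfied (in order): (0,1), (1,4), (2,4), (3,4).
  (0,1) → (0,3).
  (1,4) → (0,4).
  (2,4) → (0,0).
  (3,4): now satisfied by earlier moves; stays.
Resulting grid:
A _ B B B
A A _ _ _
A A _ _ _
A A A _ B
All satisfied now.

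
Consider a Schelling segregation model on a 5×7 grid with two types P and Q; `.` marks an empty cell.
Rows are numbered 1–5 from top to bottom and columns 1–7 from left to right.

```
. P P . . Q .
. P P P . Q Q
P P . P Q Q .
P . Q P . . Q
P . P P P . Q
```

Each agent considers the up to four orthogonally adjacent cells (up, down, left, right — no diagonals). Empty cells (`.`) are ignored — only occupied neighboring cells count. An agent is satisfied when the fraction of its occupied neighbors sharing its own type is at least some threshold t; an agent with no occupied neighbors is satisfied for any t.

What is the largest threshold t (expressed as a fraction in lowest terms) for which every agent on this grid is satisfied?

(1,2)P 2/2
(1,3)P 2/2
(1,6)Q 1/1
(2,2)P 3/3
(2,3)P 3/3
(2,4)P 2/2
(2,6)Q 3/3
(2,7)Q 1/1
(3,1)P 2/2
(3,2)P 2/2
(3,4)P 2/3
(3,5)Q 1/2
(3,6)Q 2/2
(4,1)P 2/2
(4,3)Q 0/2
(4,4)P 2/3
(4,7)Q 1/1
(5,1)P 1/1
(5,3)P 1/2
(5,4)P 3/3
(5,5)P 1/1
(5,7)Q 1/1
The smallest same-type fraction is 0/2 at (4,3), which reduces to 0/1. Any threshold above that leaves this agent unsatisfied.

0/1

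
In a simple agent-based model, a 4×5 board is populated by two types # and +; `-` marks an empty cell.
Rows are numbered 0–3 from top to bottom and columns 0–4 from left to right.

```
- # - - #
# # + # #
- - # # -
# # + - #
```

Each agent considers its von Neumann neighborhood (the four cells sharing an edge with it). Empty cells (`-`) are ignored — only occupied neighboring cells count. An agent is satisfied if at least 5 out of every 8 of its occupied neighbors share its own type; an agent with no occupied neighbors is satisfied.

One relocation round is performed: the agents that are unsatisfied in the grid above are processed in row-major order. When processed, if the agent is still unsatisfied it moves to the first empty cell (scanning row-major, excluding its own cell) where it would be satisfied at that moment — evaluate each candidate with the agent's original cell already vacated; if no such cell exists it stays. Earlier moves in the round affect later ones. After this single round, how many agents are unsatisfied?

Initially unsatisfied (in order): (1,2), (2,2), (3,1), (3,2).
  (1,2): no empty cell satisfies it; stays.
  (2,2) → (0,0).
  (3,1) → (0,3).
  (3,2): now satisfied by earlier moves; stays.
Resulting grid:
# # - # #
# # + # #
- - - # -
# - + - #
Unsatisfied now: (1,2).

1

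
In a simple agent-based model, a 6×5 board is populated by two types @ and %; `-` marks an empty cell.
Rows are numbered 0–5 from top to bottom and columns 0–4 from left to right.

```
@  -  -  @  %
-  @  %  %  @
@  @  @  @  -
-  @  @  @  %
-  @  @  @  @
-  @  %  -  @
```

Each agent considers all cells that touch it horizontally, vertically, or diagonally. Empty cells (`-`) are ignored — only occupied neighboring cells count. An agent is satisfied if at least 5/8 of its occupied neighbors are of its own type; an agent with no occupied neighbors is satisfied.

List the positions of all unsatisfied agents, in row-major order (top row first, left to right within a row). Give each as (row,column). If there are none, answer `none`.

(0,0)@ 1/1 satisfied
(0,3)@ 1/4 not
(0,4)% 1/3 not
(1,1)@ 4/5 satisfied
(1,2)% 1/6 not
(1,3)% 2/6 not
(1,4)@ 2/4 not
(2,0)@ 3/3 satisfied
(2,1)@ 5/6 satisfied
(2,2)@ 6/8 satisfied
(2,3)@ 4/7 not
(3,1)@ 6/6 satisfied
(3,2)@ 8/8 satisfied
(3,3)@ 6/7 satisfied
(3,4)% 0/4 not
(4,1)@ 4/5 satisfied
(4,2)@ 6/7 satisfied
(4,3)@ 5/7 satisfied
(4,4)@ 3/4 satisfied
(5,1)@ 2/3 satisfied
(5,2)% 0/4 not
(5,4)@ 2/2 satisfied

(0,3), (0,4), (1,2), (1,3), (1,4), (2,3), (3,4), (5,2)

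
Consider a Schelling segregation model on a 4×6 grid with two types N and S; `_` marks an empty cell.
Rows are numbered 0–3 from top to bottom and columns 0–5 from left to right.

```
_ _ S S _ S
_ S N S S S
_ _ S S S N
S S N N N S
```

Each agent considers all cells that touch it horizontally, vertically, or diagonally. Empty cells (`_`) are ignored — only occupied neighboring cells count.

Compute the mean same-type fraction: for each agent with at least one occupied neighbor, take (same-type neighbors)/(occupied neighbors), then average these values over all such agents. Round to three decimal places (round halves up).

Row 0: (0,2)S 3/4 · (0,3)S 3/4 · (0,5)S 2/2
Row 1: (1,1)S 2/3 · (1,2)N 0/6 · (1,3)S 6/7 · (1,4)S 6/7 · (1,5)S 3/4
Row 2: (2,2)S 4/7 · (2,3)S 4/8 · (2,4)S 5/8 · (2,5)N 1/5
Row 3: (3,0)S 1/1 · (3,1)S 2/3 · (3,2)N 1/4 · (3,3)N 2/5 · (3,4)N 2/5 · (3,5)S 1/3
Sum over 18 agents: 3/4 + 3/4 + 2/2 + 2/3 + 0/6 + 6/7 + 6/7 + 3/4 + 4/7 + 4/8 + 5/8 + 1/5 + 1/1 + 2/3 + 1/4 + 2/5 + 2/5 + 1/3 = 1777/168; mean = 1777/168 ÷ 18 = 1777/3024 = 0.587632… → 0.588.

0.588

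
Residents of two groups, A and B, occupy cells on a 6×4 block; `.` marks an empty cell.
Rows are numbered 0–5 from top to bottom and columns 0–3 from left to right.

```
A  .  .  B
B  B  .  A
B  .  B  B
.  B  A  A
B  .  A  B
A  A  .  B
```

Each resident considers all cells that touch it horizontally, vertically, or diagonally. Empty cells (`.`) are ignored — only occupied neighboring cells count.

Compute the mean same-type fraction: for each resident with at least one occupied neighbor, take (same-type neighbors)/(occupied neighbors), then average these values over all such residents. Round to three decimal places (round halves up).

(0,0)A 0/2
(0,3)B 0/1
(1,0)B 2/3
(1,1)B 3/4
(1,3)A 0/3
(2,0)B 3/3
(2,2)B 3/6
(2,3)B 1/4
(3,1)B 3/5
(3,2)A 2/6
(3,3)A 2/5
(4,0)B 1/3
(4,2)A 3/6
(4,3)B 1/4
(5,0)A 1/2
(5,1)A 2/3
(5,3)B 1/2
Sum over 17 residents: 0/2 + 0/1 + 2/3 + 3/4 + 0/3 + 3/3 + 3/6 + 1/4 + 3/5 + 2/6 + 2/5 + 1/3 + 3/6 + 1/4 + 1/2 + 2/3 + 1/2 = 29/4; mean = 29/4 ÷ 17 = 29/68 = 0.426470… → 0.426.

0.426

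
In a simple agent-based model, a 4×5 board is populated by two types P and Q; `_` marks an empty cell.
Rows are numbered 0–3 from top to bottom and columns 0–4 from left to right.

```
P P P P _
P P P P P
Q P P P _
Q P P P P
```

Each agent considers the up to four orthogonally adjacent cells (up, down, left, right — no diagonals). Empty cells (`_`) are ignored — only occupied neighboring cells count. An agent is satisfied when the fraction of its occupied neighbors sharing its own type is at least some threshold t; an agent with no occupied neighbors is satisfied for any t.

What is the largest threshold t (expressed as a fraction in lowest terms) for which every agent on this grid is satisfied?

1/3

Row 0: (0,0)P 2/2 · (0,1)P 3/3 · (0,2)P 3/3 · (0,3)P 2/2
Row 1: (1,0)P 2/3 · (1,1)P 4/4 · (1,2)P 4/4 · (1,3)P 4/4 · (1,4)P 1/1
Row 2: (2,0)Q 1/3 · (2,1)P 3/4 · (2,2)P 4/4 · (2,3)P 3/3
Row 3: (3,0)Q 1/2 · (3,1)P 2/3 · (3,2)P 3/3 · (3,3)P 3/3 · (3,4)P 1/1
The smallest same-type fraction is 1/3 at (2,0), which reduces to 1/3. Any threshold above that leaves this agent unsatisfied.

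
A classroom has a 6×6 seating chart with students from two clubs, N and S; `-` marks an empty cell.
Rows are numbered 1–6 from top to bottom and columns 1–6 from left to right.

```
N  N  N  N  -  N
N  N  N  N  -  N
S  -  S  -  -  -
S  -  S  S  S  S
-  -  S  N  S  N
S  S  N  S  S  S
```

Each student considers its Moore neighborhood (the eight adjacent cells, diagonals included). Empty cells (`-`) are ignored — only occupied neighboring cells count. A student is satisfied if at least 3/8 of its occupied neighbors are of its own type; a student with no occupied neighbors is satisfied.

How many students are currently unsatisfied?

4

(1,1)N 3/3 ok
(1,2)N 5/5 ok
(1,3)N 5/5 ok
(1,4)N 3/3 ok
(1,6)N 1/1 ok
(2,1)N 3/4 ok
(2,2)N 5/7 ok
(2,3)N 5/6 ok
(2,4)N 3/4 ok
(2,6)N 1/1 ok
(3,1)S 1/3 unhappy
(3,3)S 2/5 ok
(4,1)S 1/1 ok
(4,3)S 3/4 ok
(4,4)S 5/6 ok
(4,5)S 3/5 ok
(4,6)S 2/3 ok
(5,3)S 4/6 ok
(5,4)N 1/8 unhappy
(5,5)S 6/8 ok
(5,6)N 0/5 unhappy
(6,1)S 1/1 ok
(6,2)S 2/3 ok
(6,3)N 1/4 unhappy
(6,4)S 3/5 ok
(6,5)S 3/5 ok
(6,6)S 2/3 ok
Unsatisfied: (3,1), (5,4), (5,6), (6,3) — 4 in total.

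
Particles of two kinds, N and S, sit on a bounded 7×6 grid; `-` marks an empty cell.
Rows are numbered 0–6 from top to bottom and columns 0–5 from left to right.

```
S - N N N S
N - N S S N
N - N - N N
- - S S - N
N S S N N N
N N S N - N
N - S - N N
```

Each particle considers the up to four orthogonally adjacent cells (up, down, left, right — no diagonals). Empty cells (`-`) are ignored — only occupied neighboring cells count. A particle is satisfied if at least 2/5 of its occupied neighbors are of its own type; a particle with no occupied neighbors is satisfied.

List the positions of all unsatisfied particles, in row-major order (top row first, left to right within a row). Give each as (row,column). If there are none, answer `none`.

(0,0), (0,4), (0,5), (1,3), (1,4), (1,5), (4,1), (5,1)

(0,0)S 0/1 ✗
(0,2)N 2/2 ✓
(0,3)N 2/3 ✓
(0,4)N 1/3 ✗
(0,5)S 0/2 ✗
(1,0)N 1/2 ✓
(1,2)N 2/3 ✓
(1,3)S 1/3 ✗
(1,4)S 1/4 ✗
(1,5)N 1/3 ✗
(2,0)N 1/1 ✓
(2,2)N 1/2 ✓
(2,4)N 1/2 ✓
(2,5)N 3/3 ✓
(3,2)S 2/3 ✓
(3,3)S 1/2 ✓
(3,5)N 2/2 ✓
(4,0)N 1/2 ✓
(4,1)S 1/3 ✗
(4,2)S 3/4 ✓
(4,3)N 2/4 ✓
(4,4)N 2/2 ✓
(4,5)N 3/3 ✓
(5,0)N 3/3 ✓
(5,1)N 1/3 ✗
(5,2)S 2/4 ✓
(5,3)N 1/2 ✓
(5,5)N 2/2 ✓
(6,0)N 1/1 ✓
(6,2)S 1/1 ✓
(6,4)N 1/1 ✓
(6,5)N 2/2 ✓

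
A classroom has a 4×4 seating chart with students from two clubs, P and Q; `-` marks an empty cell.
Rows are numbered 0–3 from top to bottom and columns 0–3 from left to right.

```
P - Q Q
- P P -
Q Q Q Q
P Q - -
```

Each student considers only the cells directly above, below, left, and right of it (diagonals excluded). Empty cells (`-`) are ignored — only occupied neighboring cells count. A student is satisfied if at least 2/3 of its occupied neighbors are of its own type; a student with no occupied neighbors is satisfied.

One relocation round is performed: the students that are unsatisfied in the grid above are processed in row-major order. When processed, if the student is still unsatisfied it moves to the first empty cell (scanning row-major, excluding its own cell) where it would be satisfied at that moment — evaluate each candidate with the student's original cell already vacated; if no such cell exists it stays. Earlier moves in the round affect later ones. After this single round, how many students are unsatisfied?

2

Initially unsatisfied (in order): (0,2), (1,1), (1,2), (2,0), (3,0), (3,1).
  (0,2) → (1,3).
  (1,1) → (0,1).
  (1,2): no empty cell satisfies it; stays.
  (2,0) → (3,2).
  (3,0) → (0,2).
  (3,1): now satisfied by earlier moves; stays.
Resulting grid:
P P P Q
- - P Q
- Q Q Q
- Q Q -
Unsatisfied now: (0,3), (1,2).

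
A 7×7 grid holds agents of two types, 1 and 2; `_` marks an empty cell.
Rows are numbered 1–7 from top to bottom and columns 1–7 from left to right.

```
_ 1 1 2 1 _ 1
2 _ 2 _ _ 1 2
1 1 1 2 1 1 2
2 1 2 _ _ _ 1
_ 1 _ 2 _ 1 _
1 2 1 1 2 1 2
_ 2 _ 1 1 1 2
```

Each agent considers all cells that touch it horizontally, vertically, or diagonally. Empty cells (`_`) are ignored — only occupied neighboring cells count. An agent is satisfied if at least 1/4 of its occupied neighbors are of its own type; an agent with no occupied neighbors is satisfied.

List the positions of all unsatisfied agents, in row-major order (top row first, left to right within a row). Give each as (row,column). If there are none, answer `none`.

(2,1), (4,1), (6,5)

(1,2)1 1/3 ok
(1,3)1 1/3 ok
(1,4)2 1/3 ok
(1,5)1 1/2 ok
(1,7)1 1/2 ok
(2,1)2 0/3 unhappy
(2,3)2 2/6 ok
(2,6)1 4/6 ok
(2,7)2 1/4 ok
(3,1)1 2/4 ok
(3,2)1 3/7 ok
(3,3)1 2/5 ok
(3,4)2 2/4 ok
(3,5)1 2/3 ok
(3,6)1 3/5 ok
(3,7)2 1/4 ok
(4,1)2 0/4 unhappy
(4,2)1 4/6 ok
(4,3)2 2/6 ok
(4,7)1 2/3 ok
(5,2)1 3/6 ok
(5,4)2 2/4 ok
(5,6)1 2/4 ok
(6,1)1 1/3 ok
(6,2)2 1/4 ok
(6,3)1 3/6 ok
(6,4)1 3/5 ok
(6,5)2 1/7 unhappy
(6,6)1 3/6 ok
(6,7)2 1/4 ok
(7,2)2 1/3 ok
(7,4)1 3/4 ok
(7,5)1 4/5 ok
(7,6)1 2/5 ok
(7,7)2 1/3 ok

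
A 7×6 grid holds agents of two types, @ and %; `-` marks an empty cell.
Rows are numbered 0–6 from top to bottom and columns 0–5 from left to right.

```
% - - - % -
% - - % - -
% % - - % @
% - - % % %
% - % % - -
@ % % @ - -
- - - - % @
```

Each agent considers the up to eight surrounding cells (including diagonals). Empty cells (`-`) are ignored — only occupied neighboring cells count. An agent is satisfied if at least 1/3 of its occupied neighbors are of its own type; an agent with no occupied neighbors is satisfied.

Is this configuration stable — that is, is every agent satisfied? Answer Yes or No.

Row 0: (0,0)% 1/1 satisfied · (0,4)% 1/1 satisfied
Row 1: (1,0)% 3/3 satisfied · (1,3)% 2/2 satisfied
Row 2: (2,0)% 3/3 satisfied · (2,1)% 3/3 satisfied · (2,4)% 4/5 satisfied · (2,5)@ 0/3 not
Row 3: (3,0)% 3/3 satisfied · (3,3)% 4/4 satisfied · (3,4)% 4/5 satisfied · (3,5)% 2/3 satisfied
Row 4: (4,0)% 2/3 satisfied · (4,2)% 4/5 satisfied · (4,3)% 4/5 satisfied
Row 5: (5,0)@ 0/2 not · (5,1)% 3/4 satisfied · (5,2)% 3/4 satisfied · (5,3)@ 0/4 not
Row 6: (6,4)% 0/2 not · (6,5)@ 0/1 not
For instance (2,5) has only 0/3 same-type neighbors, below 1/3.

No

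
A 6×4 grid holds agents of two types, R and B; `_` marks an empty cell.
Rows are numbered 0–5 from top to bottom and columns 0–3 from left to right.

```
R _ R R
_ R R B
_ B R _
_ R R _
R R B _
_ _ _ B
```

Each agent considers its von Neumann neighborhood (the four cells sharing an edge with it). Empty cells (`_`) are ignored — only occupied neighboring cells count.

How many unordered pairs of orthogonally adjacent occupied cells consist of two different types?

Scan each occupied cell's neighbors to the right and below so each pair is counted once.
From row 0: 1 unlike of 3 pairs (running 1/3).
From row 1: 2 unlike of 4 pairs (running 3/7).
From row 2: 2 unlike of 3 pairs (running 5/10).
From row 3: 1 unlike of 3 pairs (running 6/13).
From row 4: 1 unlike of 2 pairs (running 7/15).
Total adjacent occupied pairs: 15; unlike-type pairs: 7.

7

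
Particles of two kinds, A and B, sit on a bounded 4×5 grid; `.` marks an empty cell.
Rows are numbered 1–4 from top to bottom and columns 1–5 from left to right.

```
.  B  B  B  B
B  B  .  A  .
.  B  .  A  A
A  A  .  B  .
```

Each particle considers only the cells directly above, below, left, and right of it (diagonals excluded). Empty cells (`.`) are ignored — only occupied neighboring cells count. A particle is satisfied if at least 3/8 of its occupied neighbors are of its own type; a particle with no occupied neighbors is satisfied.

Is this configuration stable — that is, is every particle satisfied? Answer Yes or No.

No

Row 1: (1,2)B 2/2 ✓ · (1,3)B 2/2 ✓ · (1,4)B 2/3 ✓ · (1,5)B 1/1 ✓
Row 2: (2,1)B 1/1 ✓ · (2,2)B 3/3 ✓ · (2,4)A 1/2 ✓
Row 3: (3,2)B 1/2 ✓ · (3,4)A 2/3 ✓ · (3,5)A 1/1 ✓
Row 4: (4,1)A 1/1 ✓ · (4,2)A 1/2 ✓ · (4,4)B 0/1 ✗
For instance (4,4) has only 0/1 same-type neighbors, below 3/8.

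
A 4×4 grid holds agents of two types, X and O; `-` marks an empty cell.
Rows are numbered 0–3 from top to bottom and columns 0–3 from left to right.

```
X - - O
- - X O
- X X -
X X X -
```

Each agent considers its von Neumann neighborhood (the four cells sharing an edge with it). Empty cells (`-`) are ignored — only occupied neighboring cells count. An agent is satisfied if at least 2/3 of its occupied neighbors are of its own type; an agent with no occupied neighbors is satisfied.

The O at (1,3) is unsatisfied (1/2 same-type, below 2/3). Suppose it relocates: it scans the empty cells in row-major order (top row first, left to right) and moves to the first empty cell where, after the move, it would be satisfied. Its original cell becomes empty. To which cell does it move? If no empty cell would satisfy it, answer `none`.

none

Vacating (1,3). Empty cells in order:
  (0,1): 0/1 same-type → still unsatisfied.
  (0,2): 1/2 same-type → still unsatisfied.
  (1,0): 0/1 same-type → still unsatisfied.
  (1,1): 0/2 same-type → still unsatisfied.
  (2,0): 0/2 same-type → still unsatisfied.
  (2,3): 0/1 same-type → still unsatisfied.
  (3,3): 0/1 same-type → still unsatisfied.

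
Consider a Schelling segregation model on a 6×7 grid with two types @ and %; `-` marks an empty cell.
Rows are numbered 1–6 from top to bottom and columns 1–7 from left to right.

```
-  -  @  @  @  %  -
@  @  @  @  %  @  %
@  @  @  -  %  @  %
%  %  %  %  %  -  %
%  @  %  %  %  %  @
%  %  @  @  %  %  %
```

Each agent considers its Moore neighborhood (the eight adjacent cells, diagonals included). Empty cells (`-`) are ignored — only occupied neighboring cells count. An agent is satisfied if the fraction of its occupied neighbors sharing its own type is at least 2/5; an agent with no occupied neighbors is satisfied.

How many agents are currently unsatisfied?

Row 1: (1,3)@ 4/4 satisfied · (1,4)@ 4/5 satisfied · (1,5)@ 3/5 satisfied · (1,6)% 2/4 satisfied
Row 2: (2,1)@ 3/3 satisfied · (2,2)@ 6/6 satisfied · (2,3)@ 6/6 satisfied · (2,4)@ 5/7 satisfied · (2,5)% 2/7 not · (2,6)@ 2/7 not · (2,7)% 2/4 satisfied
Row 3: (3,1)@ 3/5 satisfied · (3,2)@ 5/8 satisfied · (3,3)@ 4/7 satisfied · (3,5)% 3/6 satisfied · (3,6)@ 1/7 not · (3,7)% 2/4 satisfied
Row 4: (4,1)% 2/5 satisfied · (4,2)% 4/8 satisfied · (4,3)% 4/7 satisfied · (4,4)% 6/7 satisfied · (4,5)% 5/6 satisfied · (4,7)% 2/4 satisfied
Row 5: (5,1)% 4/5 satisfied · (5,2)@ 1/8 not · (5,3)% 5/8 satisfied · (5,4)% 6/8 satisfied · (5,5)% 6/7 satisfied · (5,6)% 6/7 satisfied · (5,7)@ 0/4 not
Row 6: (6,1)% 2/3 satisfied · (6,2)% 3/5 satisfied · (6,3)@ 2/5 satisfied · (6,4)@ 1/5 not · (6,5)% 4/5 satisfied · (6,6)% 4/5 satisfied · (6,7)% 2/3 satisfied
Unsatisfied: (2,5), (2,6), (3,6), (5,2), (5,7), (6,4) — 6 in total.

6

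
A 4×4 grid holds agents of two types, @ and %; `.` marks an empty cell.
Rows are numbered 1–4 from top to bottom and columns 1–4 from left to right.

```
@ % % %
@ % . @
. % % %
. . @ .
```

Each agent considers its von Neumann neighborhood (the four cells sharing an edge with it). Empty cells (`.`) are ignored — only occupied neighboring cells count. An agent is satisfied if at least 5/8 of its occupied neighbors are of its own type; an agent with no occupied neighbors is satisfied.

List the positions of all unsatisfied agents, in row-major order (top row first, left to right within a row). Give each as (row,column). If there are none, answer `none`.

Row 1: (1,1)@ 1/2 not · (1,2)% 2/3 satisfied · (1,3)% 2/2 satisfied · (1,4)% 1/2 not
Row 2: (2,1)@ 1/2 not · (2,2)% 2/3 satisfied · (2,4)@ 0/2 not
Row 3: (3,2)% 2/2 satisfied · (3,3)% 2/3 satisfied · (3,4)% 1/2 not
Row 4: (4,3)@ 0/1 not

(1,1), (1,4), (2,1), (2,4), (3,4), (4,3)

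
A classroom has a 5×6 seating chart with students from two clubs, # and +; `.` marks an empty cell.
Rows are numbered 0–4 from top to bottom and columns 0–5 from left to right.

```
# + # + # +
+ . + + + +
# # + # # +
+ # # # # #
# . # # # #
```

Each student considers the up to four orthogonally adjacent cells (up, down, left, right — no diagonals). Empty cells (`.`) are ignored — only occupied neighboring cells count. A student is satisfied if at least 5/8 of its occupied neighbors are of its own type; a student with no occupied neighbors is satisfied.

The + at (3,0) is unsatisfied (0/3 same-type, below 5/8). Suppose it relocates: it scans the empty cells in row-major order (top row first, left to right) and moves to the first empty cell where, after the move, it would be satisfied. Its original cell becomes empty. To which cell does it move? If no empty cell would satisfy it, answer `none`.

Vacating (3,0). Empty cells in order:
  (1,1): 3/4 same-type → satisfied — stop here.

(1,1)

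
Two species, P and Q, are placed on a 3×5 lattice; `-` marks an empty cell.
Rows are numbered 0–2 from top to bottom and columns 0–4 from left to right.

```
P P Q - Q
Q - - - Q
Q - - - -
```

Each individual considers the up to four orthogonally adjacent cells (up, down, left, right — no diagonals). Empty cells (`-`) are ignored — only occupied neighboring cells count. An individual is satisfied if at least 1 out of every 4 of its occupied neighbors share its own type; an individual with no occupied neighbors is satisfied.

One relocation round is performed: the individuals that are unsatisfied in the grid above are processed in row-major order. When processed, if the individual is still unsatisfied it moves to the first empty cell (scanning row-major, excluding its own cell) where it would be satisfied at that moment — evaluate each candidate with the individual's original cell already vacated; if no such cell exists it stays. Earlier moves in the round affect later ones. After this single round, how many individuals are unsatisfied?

0

Initially unsatisfied (in order): (0,2).
  (0,2) → (0,3).
Resulting grid:
P P - Q Q
Q - - - Q
Q - - - -
All satisfied now.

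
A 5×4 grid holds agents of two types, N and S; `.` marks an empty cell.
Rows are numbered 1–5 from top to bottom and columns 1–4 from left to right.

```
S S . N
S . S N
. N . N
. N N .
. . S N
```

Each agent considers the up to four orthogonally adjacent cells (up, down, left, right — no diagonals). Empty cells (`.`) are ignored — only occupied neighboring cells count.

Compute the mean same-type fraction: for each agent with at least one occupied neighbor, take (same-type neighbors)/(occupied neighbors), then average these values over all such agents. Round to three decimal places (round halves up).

(1,1)S 2/2
(1,2)S 1/1
(1,4)N 1/1
(2,1)S 1/1
(2,3)S 0/1
(2,4)N 2/3
(3,2)N 1/1
(3,4)N 1/1
(4,2)N 2/2
(4,3)N 1/2
(5,3)S 0/2
(5,4)N 0/1
Sum over 12 agents: 2/2 + 1/1 + 1/1 + 1/1 + 0/1 + 2/3 + 1/1 + 1/1 + 2/2 + 1/2 + 0/2 + 0/1 = 49/6; mean = 49/6 ÷ 12 = 49/72 = 0.680555… → 0.681.

0.681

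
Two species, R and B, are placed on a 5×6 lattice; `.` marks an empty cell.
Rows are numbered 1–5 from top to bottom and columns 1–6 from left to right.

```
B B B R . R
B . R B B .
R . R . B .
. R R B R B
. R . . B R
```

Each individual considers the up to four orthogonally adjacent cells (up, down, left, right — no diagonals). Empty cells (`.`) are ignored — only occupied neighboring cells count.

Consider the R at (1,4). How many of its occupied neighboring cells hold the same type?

0

Occupied neighbors of (1,4): (2,4)=B, (1,3)=B.
Same type (R): 0 of 2.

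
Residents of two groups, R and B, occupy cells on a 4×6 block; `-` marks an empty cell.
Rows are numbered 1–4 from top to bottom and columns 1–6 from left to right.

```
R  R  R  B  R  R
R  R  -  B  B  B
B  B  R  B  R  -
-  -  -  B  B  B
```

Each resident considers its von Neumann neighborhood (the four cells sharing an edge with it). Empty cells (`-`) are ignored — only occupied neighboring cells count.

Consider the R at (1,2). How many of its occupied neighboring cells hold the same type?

3

Occupied neighbors of (1,2): (2,2)=R, (1,1)=R, (1,3)=R.
Same type (R): 3 of 3.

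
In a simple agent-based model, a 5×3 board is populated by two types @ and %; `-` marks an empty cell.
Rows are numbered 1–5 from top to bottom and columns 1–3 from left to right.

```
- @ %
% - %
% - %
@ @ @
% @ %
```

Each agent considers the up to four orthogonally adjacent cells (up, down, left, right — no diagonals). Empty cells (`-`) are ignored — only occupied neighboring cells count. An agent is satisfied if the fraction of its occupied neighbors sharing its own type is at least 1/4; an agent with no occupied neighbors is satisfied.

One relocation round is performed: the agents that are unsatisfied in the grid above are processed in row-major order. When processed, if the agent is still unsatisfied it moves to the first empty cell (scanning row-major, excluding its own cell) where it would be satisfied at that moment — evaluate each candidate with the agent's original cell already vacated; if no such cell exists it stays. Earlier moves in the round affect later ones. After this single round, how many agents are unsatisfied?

Initially unsatisfied (in order): (1,2), (5,1), (5,3).
  (1,2) → (3,2).
  (5,1) → (1,1).
  (5,3) → (1,2).
Resulting grid:
% % %
% - %
% @ %
@ @ @
- @ -
All satisfied now.

0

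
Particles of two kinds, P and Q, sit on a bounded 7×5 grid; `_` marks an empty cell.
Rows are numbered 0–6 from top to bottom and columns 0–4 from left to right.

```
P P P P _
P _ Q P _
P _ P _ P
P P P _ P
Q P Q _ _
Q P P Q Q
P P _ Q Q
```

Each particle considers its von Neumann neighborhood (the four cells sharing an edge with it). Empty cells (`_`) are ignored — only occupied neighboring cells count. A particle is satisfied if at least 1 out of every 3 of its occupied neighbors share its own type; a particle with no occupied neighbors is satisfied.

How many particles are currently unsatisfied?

2

Row 0: (0,0)P 2/2 satisfied · (0,1)P 2/2 satisfied · (0,2)P 2/3 satisfied · (0,3)P 2/2 satisfied
Row 1: (1,0)P 2/2 satisfied · (1,2)Q 0/3 not · (1,3)P 1/2 satisfied
Row 2: (2,0)P 2/2 satisfied · (2,2)P 1/2 satisfied · (2,4)P 1/1 satisfied
Row 3: (3,0)P 2/3 satisfied · (3,1)P 3/3 satisfied · (3,2)P 2/3 satisfied · (3,4)P 1/1 satisfied
Row 4: (4,0)Q 1/3 satisfied · (4,1)P 2/4 satisfied · (4,2)Q 0/3 not
Row 5: (5,0)Q 1/3 satisfied · (5,1)P 3/4 satisfied · (5,2)P 1/3 satisfied · (5,3)Q 2/3 satisfied · (5,4)Q 2/2 satisfied
Row 6: (6,0)P 1/2 satisfied · (6,1)P 2/2 satisfied · (6,3)Q 2/2 satisfied · (6,4)Q 2/2 satisfied
Unsatisfied: (1,2), (4,2) — 2 in total.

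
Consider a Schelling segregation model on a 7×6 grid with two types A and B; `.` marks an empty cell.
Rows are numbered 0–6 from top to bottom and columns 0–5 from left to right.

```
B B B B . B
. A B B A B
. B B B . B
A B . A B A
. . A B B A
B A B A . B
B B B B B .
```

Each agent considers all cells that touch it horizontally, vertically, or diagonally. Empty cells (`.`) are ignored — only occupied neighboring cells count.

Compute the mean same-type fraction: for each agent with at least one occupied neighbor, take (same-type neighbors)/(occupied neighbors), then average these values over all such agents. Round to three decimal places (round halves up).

0.516

(0,0)B 1/2
(0,1)B 3/4
(0,2)B 4/5
(0,3)B 3/4
(0,5)B 1/2
(1,1)A 0/6
(1,2)B 7/8
(1,3)B 5/6
(1,4)A 0/6
(1,5)B 2/3
(2,1)B 3/5
(2,2)B 5/7
(2,3)B 4/6
(2,5)B 2/4
(3,0)A 0/2
(3,1)B 2/4
(3,3)A 1/6
(3,4)B 4/7
(3,5)A 1/4
(4,2)A 3/6
(4,3)B 3/6
(4,4)B 3/7
(4,5)A 1/4
(5,0)B 2/3
(5,1)A 1/6
(5,2)B 4/7
(5,3)A 1/7
(5,5)B 2/3
(6,0)B 2/3
(6,1)B 4/5
(6,2)B 3/5
(6,3)B 3/4
(6,4)B 2/3
Sum over 33 agents: 1/2 + 3/4 + 4/5 + 3/4 + 1/2 + 0/6 + 7/8 + 5/6 + 0/6 + 2/3 + 3/5 + 5/7 + 4/6 + 2/4 + 0/2 + 2/4 + 1/6 + 4/7 + 1/4 + 3/6 + 3/6 + 3/7 + 1/4 + 2/3 + 1/6 + 4/7 + 1/7 + 2/3 + 2/3 + 4/5 + 3/5 + 3/4 + 2/3 = 14297/840; mean = 14297/840 ÷ 33 = 14297/27720 = 0.515764… → 0.516.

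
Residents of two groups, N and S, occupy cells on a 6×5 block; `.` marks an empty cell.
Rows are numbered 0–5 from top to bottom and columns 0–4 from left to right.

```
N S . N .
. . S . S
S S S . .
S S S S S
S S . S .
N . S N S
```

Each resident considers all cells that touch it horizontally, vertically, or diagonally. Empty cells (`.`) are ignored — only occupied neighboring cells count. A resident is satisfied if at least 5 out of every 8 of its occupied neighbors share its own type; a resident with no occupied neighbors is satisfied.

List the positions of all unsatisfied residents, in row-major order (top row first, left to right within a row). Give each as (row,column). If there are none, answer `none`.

(0,0), (0,1), (0,3), (1,4), (5,0), (5,3), (5,4)

Row 0: (0,0)N 0/1 unhappy · (0,1)S 1/2 unhappy · (0,3)N 0/2 unhappy
Row 1: (1,2)S 3/4 ok · (1,4)S 0/1 unhappy
Row 2: (2,0)S 3/3 ok · (2,1)S 6/6 ok · (2,2)S 5/5 ok
Row 3: (3,0)S 5/5 ok · (3,1)S 7/7 ok · (3,2)S 6/6 ok · (3,3)S 4/4 ok · (3,4)S 2/2 ok
Row 4: (4,0)S 3/4 ok · (4,1)S 5/6 ok · (4,3)S 5/6 ok
Row 5: (5,0)N 0/2 unhappy · (5,2)S 2/3 ok · (5,3)N 0/3 unhappy · (5,4)S 1/2 unhappy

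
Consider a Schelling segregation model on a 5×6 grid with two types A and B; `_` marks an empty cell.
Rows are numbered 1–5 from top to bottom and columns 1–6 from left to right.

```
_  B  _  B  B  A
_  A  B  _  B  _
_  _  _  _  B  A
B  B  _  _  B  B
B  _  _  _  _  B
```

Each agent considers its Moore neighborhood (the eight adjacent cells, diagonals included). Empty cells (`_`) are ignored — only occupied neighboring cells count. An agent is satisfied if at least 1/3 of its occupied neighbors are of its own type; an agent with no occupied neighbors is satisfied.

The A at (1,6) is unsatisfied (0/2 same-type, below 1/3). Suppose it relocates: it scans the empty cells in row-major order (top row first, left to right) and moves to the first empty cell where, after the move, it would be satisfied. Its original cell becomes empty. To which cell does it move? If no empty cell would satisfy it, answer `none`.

(1,1)

Vacating (1,6). Empty cells in order:
  (1,1): 1/2 same-type → satisfied — stop here.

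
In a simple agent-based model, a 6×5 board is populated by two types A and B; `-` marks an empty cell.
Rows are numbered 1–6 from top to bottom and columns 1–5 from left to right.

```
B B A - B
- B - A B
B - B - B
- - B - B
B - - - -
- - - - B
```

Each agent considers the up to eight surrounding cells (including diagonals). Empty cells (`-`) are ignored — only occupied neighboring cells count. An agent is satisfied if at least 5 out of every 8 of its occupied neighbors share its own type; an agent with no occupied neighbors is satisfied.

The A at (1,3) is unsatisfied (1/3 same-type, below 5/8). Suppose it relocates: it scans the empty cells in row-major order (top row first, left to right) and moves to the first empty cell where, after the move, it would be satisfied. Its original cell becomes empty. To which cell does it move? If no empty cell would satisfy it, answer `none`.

Vacating (1,3). Empty cells in order:
  (1,4): 1/3 same-type → still unsatisfied.
  (2,1): 0/4 same-type → still unsatisfied.
  (2,3): 1/4 same-type → still unsatisfied.
  (3,2): 0/4 same-type → still unsatisfied.
  (3,4): 1/6 same-type → still unsatisfied.
  (4,1): 0/2 same-type → still unsatisfied.
  (4,2): 0/4 same-type → still unsatisfied.
  (4,4): 0/4 same-type → still unsatisfied.
  (5,2): 0/2 same-type → still unsatisfied.
  (5,3): 0/1 same-type → still unsatisfied.
  (5,4): 0/3 same-type → still unsatisfied.
  (5,5): 0/2 same-type → still unsatisfied.
  (6,1): 0/1 same-type → still unsatisfied.
  (6,2): 0/1 same-type → still unsatisfied.
  (6,3): 0/0 same-type → satisfied — stop here.

(6,3)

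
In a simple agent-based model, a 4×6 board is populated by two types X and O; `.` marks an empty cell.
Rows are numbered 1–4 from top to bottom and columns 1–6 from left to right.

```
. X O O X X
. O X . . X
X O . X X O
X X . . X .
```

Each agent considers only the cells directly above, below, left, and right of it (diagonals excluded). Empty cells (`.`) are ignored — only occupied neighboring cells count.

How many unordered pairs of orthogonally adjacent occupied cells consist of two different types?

Scan each occupied cell's neighbors to the right and below so each pair is counted once.
Row 1: X(1,2)–O(1,3)≠ X(1,2)–O(2,2)≠ O(1,3)–O(1,4)= O(1,3)–X(2,3)≠ O(1,4)–X(1,5)≠ X(1,5)–X(1,6)= X(1,6)–X(2,6)=  → 4/7 unlike.
Row 2: O(2,2)–X(2,3)≠ O(2,2)–O(3,2)= X(2,6)–O(3,6)≠  → 2/3 unlike.
Row 3: X(3,1)–O(3,2)≠ X(3,1)–X(4,1)= O(3,2)–X(4,2)≠ X(3,4)–X(3,5)= X(3,5)–O(3,6)≠ X(3,5)–X(4,5)=  → 3/6 unlike.
Row 4: X(4,1)–X(4,2)=  → 0/1 unlike.
Total adjacent occupied pairs: 17; unlike-type pairs: 9.

9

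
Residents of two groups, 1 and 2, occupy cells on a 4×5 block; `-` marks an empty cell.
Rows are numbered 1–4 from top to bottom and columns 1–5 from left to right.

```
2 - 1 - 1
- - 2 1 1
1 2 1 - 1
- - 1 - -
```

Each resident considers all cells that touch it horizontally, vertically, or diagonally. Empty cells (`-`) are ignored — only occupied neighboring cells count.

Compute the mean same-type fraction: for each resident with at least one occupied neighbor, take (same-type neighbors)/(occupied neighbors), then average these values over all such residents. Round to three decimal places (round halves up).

0.583

Row 1: (1,1)2 — no occupied neighbors · (1,3)1 1/2 · (1,5)1 2/2
Row 2: (2,3)2 1/4 · (2,4)1 5/6 · (2,5)1 3/3
Row 3: (3,1)1 0/1 · (3,2)2 1/4 · (3,3)1 2/4 · (3,5)1 2/2
Row 4: (4,3)1 1/2
Sum over 10 residents: 1/2 + 2/2 + 1/4 + 5/6 + 3/3 + 0/1 + 1/4 + 2/4 + 2/2 + 1/2 = 35/6; mean = 35/6 ÷ 10 = 7/12 = 0.583333… → 0.583.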